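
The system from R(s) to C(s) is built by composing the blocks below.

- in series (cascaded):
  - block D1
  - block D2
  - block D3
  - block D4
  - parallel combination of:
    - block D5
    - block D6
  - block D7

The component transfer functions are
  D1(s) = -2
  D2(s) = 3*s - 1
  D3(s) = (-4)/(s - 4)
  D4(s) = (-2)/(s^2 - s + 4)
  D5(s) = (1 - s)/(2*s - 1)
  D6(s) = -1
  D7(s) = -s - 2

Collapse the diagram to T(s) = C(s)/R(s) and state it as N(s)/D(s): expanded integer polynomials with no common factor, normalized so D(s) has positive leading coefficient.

The answer is (-144*s^3 - 144*s^2 + 256*s - 64)/(2*s^4 - 11*s^3 + 21*s^2 - 40*s + 16).

Reasoning:
Step 1. sum the parallel branches D5, D6; result (2 - 3*s)/(2*s - 1)
Step 2. combine D1, D2, D3, D4, (D5+D6), D7 in series: this yields T(s), and no further normalization is needed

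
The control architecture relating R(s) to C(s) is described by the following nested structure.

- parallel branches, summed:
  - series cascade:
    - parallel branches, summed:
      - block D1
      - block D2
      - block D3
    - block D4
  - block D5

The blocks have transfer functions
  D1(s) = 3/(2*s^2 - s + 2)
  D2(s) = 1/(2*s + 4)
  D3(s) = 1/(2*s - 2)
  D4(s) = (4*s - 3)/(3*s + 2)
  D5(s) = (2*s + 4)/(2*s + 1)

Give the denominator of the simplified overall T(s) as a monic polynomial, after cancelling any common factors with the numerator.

Answer: s^6 + 5*s^5/3 - 7*s^4/12 + 5*s^3/12 - s^2/6 - 5*s/3 - 2/3

Working:
Step 1. parallel reduction of D1, D2, D3 -> (4*s^3 + 6*s^2 + 9*s - 10)/(4*s^4 + 2*s^3 - 6*s^2 + 8*s - 8)
Step 2. combine (D1+D2+D3), D4 in series -> (16*s^4 + 12*s^3 + 18*s^2 - 67*s + 30)/(12*s^5 + 14*s^4 - 14*s^3 + 12*s^2 - 8*s - 16)
Step 3. add ((D1+D2+D3)*D4), D5 (parallel) -> (24*s^6 + 108*s^5 + 68*s^4 + 16*s^3 - 84*s^2 - 71*s - 34)/(24*s^6 + 40*s^5 - 14*s^4 + 10*s^3 - 4*s^2 - 40*s - 16)
T(s) is the step-3 result (common factors already cancelled). Leading coefficient of the denominator: 24. Divide through by 24 for the monic polynomial.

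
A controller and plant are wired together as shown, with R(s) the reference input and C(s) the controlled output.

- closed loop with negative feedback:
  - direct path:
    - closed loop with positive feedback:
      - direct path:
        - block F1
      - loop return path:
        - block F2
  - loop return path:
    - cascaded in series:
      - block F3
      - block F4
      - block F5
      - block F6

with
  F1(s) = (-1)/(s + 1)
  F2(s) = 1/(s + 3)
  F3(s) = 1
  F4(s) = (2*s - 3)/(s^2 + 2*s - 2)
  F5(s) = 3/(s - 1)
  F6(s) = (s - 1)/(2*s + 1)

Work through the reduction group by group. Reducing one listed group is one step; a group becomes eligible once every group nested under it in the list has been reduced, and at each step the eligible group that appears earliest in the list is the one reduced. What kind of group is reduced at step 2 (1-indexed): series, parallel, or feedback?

1. close the feedback loop around F1, F2
2. reduce the series chain F3, F4, F5, F6
3. feedback reduction of [F1/(1-F1*F2)], (F3*F4*F5*F6)
The group at step 2 is a series group.

Hence the answer: series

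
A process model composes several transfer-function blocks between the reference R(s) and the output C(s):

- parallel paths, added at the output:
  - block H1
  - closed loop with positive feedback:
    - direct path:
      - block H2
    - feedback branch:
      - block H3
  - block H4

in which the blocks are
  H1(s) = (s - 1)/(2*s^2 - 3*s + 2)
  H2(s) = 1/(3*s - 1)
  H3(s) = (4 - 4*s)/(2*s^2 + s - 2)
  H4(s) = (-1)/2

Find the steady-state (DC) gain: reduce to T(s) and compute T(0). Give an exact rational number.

Step 1: feedback reduction of H2, H3, giving (2*s^2 + s - 2)/(6*s^3 + s^2 - 3*s - 2)
Step 2: add H1, [H2/(1-H2*H3)], H4 (parallel), giving (-12*s^5 + 36*s^4 - 21*s^3 - 21*s^2 + 18*s)/(24*s^5 - 32*s^4 + 6*s^3 + 14*s^2 - 8)
Step 2 gives the overall T(s). Then T(0) = 0/(-8) = 0.

Hence the answer: 0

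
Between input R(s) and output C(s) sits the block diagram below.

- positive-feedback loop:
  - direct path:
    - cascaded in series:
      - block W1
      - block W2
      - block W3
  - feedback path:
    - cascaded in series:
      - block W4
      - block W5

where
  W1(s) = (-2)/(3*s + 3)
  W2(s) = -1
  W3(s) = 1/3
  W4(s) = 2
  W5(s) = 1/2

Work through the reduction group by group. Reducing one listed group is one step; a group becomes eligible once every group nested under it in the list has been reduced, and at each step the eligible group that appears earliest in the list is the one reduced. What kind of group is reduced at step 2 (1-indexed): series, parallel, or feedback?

1. reduce the series chain W1, W2, W3
2. reduce the series chain W4, W5
3. collapse the loop ((W1*W2*W3) forward, (W4*W5) return)
Step 2 collapses a series group.

Hence the answer: series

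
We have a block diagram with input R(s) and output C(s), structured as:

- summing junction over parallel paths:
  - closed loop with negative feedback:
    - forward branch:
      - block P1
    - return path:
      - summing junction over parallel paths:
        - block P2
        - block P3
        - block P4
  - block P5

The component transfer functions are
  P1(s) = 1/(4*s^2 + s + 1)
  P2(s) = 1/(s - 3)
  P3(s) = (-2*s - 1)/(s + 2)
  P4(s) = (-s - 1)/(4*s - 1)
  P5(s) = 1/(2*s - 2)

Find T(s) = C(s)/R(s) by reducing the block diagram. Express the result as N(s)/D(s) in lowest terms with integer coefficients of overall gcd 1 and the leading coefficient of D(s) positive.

Answer: (16*s^5 - 8*s^4 - 120*s^3 - 14*s^2 + 62*s - 5)/(32*s^6 - 64*s^5 - 172*s^4 + 248*s^3 - 36*s^2 + 6*s - 14)

Working:
Step 1 - reduce the parallel group P2, P3, P4 -> (-9*s^3 + 26*s^2 + 21*s + 1)/(4*s^3 - 5*s^2 - 23*s + 6)
Step 2 - feedback reduction of P1, (P2+P3+P4) -> (4*s^3 - 5*s^2 - 23*s + 6)/(16*s^5 - 16*s^4 - 102*s^3 + 22*s^2 + 4*s + 7)
Step 3 - add [P1/(1+P1*(P2+P3+P4))], P5 (parallel): this yields T(s), and no further normalization is needed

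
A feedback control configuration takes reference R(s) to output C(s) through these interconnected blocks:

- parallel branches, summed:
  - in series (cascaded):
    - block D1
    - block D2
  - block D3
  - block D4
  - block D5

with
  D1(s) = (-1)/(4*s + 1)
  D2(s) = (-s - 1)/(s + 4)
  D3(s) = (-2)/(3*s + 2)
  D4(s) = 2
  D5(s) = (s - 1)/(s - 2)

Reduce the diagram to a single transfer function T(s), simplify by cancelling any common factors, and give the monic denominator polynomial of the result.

Step 1: series reduction of D1, D2: (s + 1)/(4*s^2 + 17*s + 4)
Step 2: combine (D1*D2), D3, D4, D5 in parallel: (36*s^4 + 112*s^3 - 176*s^2 - 154*s - 28)/(12*s^4 + 35*s^3 - 72*s^2 - 84*s - 16)
Step 2 gives the fully reduced T(s), with no common factor left to cancel. The denominator's leading coefficient is 12, so divide each of its coefficients by 12 to get the monic form.

Answer: s^4 + 35*s^3/12 - 6*s^2 - 7*s - 4/3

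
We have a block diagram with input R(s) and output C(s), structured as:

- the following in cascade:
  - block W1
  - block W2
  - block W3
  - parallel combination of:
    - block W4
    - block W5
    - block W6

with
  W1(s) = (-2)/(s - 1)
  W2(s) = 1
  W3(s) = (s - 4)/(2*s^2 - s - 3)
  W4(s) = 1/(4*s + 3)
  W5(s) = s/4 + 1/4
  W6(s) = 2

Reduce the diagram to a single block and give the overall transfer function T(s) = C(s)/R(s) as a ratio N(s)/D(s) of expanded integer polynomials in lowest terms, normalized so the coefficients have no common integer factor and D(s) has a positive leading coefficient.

The answer is (-4*s^3 - 23*s^2 + 125*s + 124)/(16*s^4 - 12*s^3 - 34*s^2 + 12*s + 18).

Reasoning:
1. combine W4, W5, W6 in parallel -> (4*s^2 + 39*s + 31)/(16*s + 12)
2. multiply W1, W2, W3, (W4+W5+W6) (series); the result is T(s) itself (integer coefficients, no common factor, positive leading denominator coefficient)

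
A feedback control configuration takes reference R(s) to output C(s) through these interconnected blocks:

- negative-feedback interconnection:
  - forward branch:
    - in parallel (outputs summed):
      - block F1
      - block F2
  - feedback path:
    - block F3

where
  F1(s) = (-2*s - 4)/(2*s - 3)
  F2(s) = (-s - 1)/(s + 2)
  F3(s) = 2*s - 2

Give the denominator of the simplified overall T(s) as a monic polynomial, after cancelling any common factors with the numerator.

The answer is s^3 + s^2/2 - 5*s/8 - 1/2.

Reasoning:
Step 1. reduce the parallel group F1, F2, giving (-4*s^2 - 7*s - 5)/(2*s^2 + s - 6)
Step 2. reduce the feedback loop with forward (F1+F2) and return F3, giving (4*s^2 + 7*s + 5)/(8*s^3 + 4*s^2 - 5*s - 4)
That last expression is T(s), already simplified. Scaling its denominator by 1/8 (the reciprocal of the leading coefficient) yields the monic denominator.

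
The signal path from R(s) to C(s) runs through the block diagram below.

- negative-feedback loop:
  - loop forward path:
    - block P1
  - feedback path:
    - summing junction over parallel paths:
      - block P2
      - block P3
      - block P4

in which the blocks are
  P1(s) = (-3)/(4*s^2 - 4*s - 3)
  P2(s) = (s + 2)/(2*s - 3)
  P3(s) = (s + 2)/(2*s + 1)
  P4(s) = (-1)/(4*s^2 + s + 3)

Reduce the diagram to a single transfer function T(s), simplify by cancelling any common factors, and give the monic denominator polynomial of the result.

First reduce the diagram to T(s).

Step 1: combine P2, P3, P4 in parallel -> (16*s^4 + 28*s^3 - 2*s^2 + 18*s - 9)/(16*s^4 - 12*s^3 - 4*s^2 - 15*s - 9)
Step 2: close the feedback loop around P1, (P2+P3+P4) -> (-48*s^4 + 36*s^3 + 12*s^2 + 45*s + 27)/(64*s^6 - 112*s^5 - 64*s^4 - 92*s^3 + 42*s^2 + 27*s + 54)
No further cancellation is possible in the step-2 result, so that is T(s). Its denominator becomes monic after dividing by the leading coefficient 64.

Answer: s^6 - 7*s^5/4 - s^4 - 23*s^3/16 + 21*s^2/32 + 27*s/64 + 27/32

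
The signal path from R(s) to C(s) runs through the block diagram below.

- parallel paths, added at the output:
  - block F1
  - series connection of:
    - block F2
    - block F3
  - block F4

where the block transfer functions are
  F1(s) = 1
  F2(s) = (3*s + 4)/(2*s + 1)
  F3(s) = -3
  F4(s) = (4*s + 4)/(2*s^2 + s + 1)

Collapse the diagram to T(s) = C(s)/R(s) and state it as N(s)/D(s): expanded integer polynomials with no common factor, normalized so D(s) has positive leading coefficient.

First reduce the diagram to T(s).

Step 1. multiply F2, F3 (series) gives (-9*s - 12)/(2*s + 1)
Step 2. combine F1, (F2*F3), F4 in parallel; the result is T(s) itself (integer coefficients, no common factor, positive leading denominator coefficient)

Answer: (-14*s^3 - 21*s^2 - 6*s - 7)/(4*s^3 + 4*s^2 + 3*s + 1)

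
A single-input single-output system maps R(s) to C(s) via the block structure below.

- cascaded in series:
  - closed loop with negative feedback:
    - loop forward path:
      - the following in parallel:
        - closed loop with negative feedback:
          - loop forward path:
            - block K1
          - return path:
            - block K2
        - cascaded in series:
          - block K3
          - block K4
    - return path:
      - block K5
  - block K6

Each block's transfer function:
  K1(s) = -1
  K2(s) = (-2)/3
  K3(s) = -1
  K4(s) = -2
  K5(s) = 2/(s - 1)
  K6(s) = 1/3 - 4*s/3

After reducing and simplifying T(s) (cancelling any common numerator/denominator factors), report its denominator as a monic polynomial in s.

Reducing step by step:

Step 1. apply the feedback formula to K1, K2, giving (-3)/5
Step 2. multiply K3, K4 (series), giving 2
Step 3. sum the parallel branches [K1/(1+K1*K2)], (K3*K4), giving 7/5
Step 4. close the feedback loop around ([K1/(1+K1*K2)]+(K3*K4)), K5, giving (7*s - 7)/(5*s + 9)
Step 5. series reduction of [([K1/(1+K1*K2)]+(K3*K4))/(1+([K1/(1+K1*K2)]+(K3*K4))*K5)], K6, giving (-28*s^2 + 35*s - 7)/(15*s + 27)
That last expression is T(s), already simplified. Scaling its denominator by 1/15 (the reciprocal of the leading coefficient) yields the monic denominator.

Answer: s + 9/5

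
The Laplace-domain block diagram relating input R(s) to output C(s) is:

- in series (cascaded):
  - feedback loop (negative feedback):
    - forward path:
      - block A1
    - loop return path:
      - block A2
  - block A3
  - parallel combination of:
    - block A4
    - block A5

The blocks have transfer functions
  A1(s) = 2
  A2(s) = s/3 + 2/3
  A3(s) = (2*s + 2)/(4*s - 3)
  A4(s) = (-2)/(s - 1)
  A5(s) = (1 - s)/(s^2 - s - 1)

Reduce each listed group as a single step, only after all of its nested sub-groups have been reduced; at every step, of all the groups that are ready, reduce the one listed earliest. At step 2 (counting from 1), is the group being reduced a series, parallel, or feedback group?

Step 1: close the feedback loop around A1, A2
Step 2: sum the parallel branches A4, A5
Step 3: multiply [A1/(1+A1*A2)], A3, (A4+A5) (series)
So the answer for step 2 is parallel.

Final answer: parallel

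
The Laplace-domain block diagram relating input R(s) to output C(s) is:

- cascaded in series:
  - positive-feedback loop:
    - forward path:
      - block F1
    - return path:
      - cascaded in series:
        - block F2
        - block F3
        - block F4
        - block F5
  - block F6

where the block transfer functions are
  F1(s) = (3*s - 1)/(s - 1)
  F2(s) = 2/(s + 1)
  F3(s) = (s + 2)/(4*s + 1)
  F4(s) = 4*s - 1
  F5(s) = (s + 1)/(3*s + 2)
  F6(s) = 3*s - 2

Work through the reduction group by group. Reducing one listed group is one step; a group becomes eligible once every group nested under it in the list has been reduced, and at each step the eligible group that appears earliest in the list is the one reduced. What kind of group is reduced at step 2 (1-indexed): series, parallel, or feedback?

[1] reduce the series chain F2, F3, F4, F5
[2] reduce the feedback loop with forward F1 and return (F2*F3*F4*F5)
[3] reduce the series chain [F1/(1-F1*(F2*F3*F4*F5))], F6
At step 2 the group reduced is feedback.

Answer: feedback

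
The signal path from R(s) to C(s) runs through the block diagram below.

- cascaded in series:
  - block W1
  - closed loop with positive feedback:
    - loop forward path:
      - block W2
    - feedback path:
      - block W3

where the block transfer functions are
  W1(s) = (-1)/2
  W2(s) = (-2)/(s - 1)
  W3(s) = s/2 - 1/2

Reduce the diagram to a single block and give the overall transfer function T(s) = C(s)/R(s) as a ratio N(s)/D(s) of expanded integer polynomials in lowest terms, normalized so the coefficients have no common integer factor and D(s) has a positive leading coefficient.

Answer: 1/(2*s - 2)

Working:
1. feedback reduction of W2, W3; result (-1)/(s - 1)
2. multiply W1, [W2/(1-W2*W3)] (series): this yields T(s), and no further normalization is needed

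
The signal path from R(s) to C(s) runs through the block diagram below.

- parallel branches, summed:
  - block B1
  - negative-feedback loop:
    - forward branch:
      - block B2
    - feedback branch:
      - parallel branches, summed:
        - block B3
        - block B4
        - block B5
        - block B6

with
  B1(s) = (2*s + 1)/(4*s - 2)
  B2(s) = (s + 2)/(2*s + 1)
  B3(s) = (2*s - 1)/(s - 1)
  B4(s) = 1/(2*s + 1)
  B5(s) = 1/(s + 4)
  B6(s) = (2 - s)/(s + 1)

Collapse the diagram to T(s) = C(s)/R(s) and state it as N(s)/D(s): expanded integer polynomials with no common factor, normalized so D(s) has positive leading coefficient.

Step 1 - combine B3, B4, B5, B6 in parallel: (2*s^4 + 20*s^3 + 39*s^2 - 14*s - 17)/(2*s^4 + 9*s^3 + 2*s^2 - 9*s - 4)
Step 2 - reduce the feedback loop with forward B2 and return (B3+B4+B5+B6): (2*s^5 + 13*s^4 + 20*s^3 - 5*s^2 - 22*s - 8)/(6*s^5 + 44*s^4 + 92*s^3 + 48*s^2 - 62*s - 38)
Step 3 - reduce the parallel group B1, [B2/(1+B2*(B3+B4+B5+B6))]: this yields T(s), and no further normalization is needed

Therefore the answer is (10*s^6 + 71*s^5 + 141*s^4 + 64*s^3 - 77*s^2 - 63*s - 11)/(12*s^6 + 82*s^5 + 140*s^4 + 4*s^3 - 172*s^2 - 14*s + 38).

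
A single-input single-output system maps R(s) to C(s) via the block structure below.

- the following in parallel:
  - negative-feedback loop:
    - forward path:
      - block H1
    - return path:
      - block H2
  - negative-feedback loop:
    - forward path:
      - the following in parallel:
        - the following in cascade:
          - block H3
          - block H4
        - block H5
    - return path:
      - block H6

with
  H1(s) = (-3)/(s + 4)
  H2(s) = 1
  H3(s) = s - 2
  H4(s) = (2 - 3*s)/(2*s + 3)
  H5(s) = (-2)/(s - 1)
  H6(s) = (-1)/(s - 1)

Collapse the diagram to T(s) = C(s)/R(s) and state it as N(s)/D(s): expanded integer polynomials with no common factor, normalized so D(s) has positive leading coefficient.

The answer is (-3*s^5 + 11*s^4 - 28*s^3 + 23*s^2 - 20*s - 13)/(5*s^4 - 7*s^3 + 17*s + 5).

Reasoning:
1. collapse the loop (H1 forward, H2 return); result (-3)/(s + 1)
2. multiply H3, H4 (series); result (-3*s^2 + 8*s - 4)/(2*s + 3)
3. add (H3*H4), H5 (parallel); result (-3*s^3 + 11*s^2 - 16*s - 2)/(2*s^2 + s - 3)
4. close the feedback loop around ((H3*H4)+H5), H6; result (-3*s^4 + 14*s^3 - 27*s^2 + 14*s + 2)/(5*s^3 - 12*s^2 + 12*s + 5)
5. reduce the parallel group [H1/(1+H1*H2)], [((H3*H4)+H5)/(1+((H3*H4)+H5)*H6)]: this yields T(s), and no further normalization is needed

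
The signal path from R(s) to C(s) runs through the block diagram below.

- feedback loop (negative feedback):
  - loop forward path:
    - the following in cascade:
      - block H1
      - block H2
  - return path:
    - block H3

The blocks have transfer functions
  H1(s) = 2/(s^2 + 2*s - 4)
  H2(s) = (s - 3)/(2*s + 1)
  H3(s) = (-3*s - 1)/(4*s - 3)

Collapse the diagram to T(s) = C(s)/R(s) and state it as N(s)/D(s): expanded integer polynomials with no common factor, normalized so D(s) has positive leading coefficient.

Answer: (8*s^2 - 30*s + 18)/(8*s^4 + 14*s^3 - 45*s^2 + 18*s + 18)

Working:
[1] cascade H1, H2; result (2*s - 6)/(2*s^3 + 5*s^2 - 6*s - 4)
[2] feedback reduction of (H1*H2), H3 - this is the overall T(s), already in the required normalized form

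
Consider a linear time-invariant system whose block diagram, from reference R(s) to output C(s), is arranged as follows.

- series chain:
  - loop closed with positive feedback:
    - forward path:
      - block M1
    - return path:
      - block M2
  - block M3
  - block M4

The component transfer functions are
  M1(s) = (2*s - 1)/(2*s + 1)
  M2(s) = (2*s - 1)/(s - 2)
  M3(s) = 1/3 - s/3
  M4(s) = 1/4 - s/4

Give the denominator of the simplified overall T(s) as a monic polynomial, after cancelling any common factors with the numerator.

The answer is s^2 - s/2 + 3/2.

Reasoning:
(1) apply the feedback formula to M1, M2, giving (-2*s^2 + 5*s - 2)/(2*s^2 - s + 3)
(2) multiply [M1/(1-M1*M2)], M3, M4 (series), giving (-2*s^4 + 9*s^3 - 14*s^2 + 9*s - 2)/(24*s^2 - 12*s + 36)
No further cancellation is possible in the step-2 result, so that is T(s). Its denominator becomes monic after dividing by the leading coefficient 24.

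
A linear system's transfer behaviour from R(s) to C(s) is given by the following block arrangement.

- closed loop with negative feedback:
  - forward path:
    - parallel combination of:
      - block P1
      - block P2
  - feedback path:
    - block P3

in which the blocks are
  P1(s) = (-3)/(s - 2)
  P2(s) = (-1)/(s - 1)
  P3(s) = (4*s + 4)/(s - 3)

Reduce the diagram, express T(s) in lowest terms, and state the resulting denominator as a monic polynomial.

The answer is s^3 - 22*s^2 + 15*s + 14.

Reasoning:
Step 1. reduce the parallel group P1, P2 = (5 - 4*s)/(s^2 - 3*s + 2)
Step 2. apply the feedback formula to (P1+P2), P3 = (-4*s^2 + 17*s - 15)/(s^3 - 22*s^2 + 15*s + 14)
The result of step 2 is T(s) in lowest terms. Its denominator already has leading coefficient 1, so it is monic as it stands.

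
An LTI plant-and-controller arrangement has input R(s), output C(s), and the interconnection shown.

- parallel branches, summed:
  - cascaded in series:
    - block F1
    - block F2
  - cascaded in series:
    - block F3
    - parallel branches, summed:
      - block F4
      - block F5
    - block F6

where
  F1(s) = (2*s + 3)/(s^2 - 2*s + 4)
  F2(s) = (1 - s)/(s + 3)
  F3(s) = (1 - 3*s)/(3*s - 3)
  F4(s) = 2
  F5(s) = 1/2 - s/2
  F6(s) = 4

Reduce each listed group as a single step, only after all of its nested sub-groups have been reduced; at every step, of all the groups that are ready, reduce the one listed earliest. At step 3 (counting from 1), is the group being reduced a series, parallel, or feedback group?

Answer: series

Working:
[1] multiply F1, F2 (series)
[2] reduce the parallel group F4, F5
[3] cascade F3, (F4+F5), F6
[4] add (F1*F2), (F3*(F4+F5)*F6) (parallel)
The group at step 3 is a series group.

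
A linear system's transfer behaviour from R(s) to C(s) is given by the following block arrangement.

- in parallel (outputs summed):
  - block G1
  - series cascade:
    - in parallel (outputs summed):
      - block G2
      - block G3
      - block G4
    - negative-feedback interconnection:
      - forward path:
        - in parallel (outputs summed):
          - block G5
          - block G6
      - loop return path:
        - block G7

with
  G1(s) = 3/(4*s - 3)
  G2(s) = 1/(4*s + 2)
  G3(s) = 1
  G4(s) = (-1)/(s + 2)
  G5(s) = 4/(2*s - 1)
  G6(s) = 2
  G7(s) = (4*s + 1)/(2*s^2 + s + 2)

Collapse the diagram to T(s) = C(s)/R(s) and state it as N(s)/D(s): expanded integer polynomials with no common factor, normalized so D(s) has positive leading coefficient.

Reducing step by step:

[1] combine G2, G3, G4 in parallel; result (4*s^2 + 7*s + 4)/(4*s^2 + 10*s + 4)
[2] add G5, G6 (parallel); result (4*s + 2)/(2*s - 1)
[3] feedback reduction of (G5+G6), G7; result (8*s^3 + 8*s^2 + 10*s + 4)/(4*s^3 + 16*s^2 + 15*s)
[4] cascade (G2+G3+G4), [(G5+G6)/(1+(G5+G6)*G7)]; result (8*s^4 + 18*s^3 + 23*s^2 + 18*s + 8)/(4*s^4 + 24*s^3 + 47*s^2 + 30*s)
[5] combine G1, ((G2+G3+G4)*[(G5+G6)/(1+(G5+G6)*G7)]) in parallel: this yields T(s), and no further normalization is needed

Answer: (32*s^5 + 60*s^4 + 110*s^3 + 144*s^2 + 68*s - 24)/(16*s^5 + 84*s^4 + 116*s^3 - 21*s^2 - 90*s)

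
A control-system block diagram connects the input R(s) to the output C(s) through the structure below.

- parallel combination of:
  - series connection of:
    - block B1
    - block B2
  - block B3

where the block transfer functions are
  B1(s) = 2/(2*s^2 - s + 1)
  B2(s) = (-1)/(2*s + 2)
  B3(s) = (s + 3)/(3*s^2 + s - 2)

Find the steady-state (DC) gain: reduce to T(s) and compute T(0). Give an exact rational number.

The answer is -5/2.

Reasoning:
Step 1. multiply B1, B2 (series) -> (-1)/(2*s^3 + s^2 + 1)
Step 2. parallel reduction of (B1*B2), B3 -> (2*s^3 + 5*s^2 - 5*s + 5)/(6*s^4 - s^3 - 2*s^2 + 3*s - 2)
Step 2 gives the overall T(s). Then T(0) = 5/(-2) = -5/2.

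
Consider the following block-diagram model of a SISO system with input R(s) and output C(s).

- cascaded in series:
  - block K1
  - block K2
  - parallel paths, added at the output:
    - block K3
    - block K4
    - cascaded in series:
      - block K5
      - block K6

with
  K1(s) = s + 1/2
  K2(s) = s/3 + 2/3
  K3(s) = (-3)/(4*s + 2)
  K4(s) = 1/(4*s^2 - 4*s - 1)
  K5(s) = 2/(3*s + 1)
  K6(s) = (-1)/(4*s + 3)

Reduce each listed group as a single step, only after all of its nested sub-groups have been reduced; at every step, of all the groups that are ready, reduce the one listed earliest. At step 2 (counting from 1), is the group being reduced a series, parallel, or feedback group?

Step 1 - reduce the series chain K5, K6
Step 2 - combine K3, K4, (K5*K6) in parallel
Step 3 - cascade K1, K2, (K3+K4+(K5*K6))
So the answer for step 2 is parallel.

Therefore the answer is parallel.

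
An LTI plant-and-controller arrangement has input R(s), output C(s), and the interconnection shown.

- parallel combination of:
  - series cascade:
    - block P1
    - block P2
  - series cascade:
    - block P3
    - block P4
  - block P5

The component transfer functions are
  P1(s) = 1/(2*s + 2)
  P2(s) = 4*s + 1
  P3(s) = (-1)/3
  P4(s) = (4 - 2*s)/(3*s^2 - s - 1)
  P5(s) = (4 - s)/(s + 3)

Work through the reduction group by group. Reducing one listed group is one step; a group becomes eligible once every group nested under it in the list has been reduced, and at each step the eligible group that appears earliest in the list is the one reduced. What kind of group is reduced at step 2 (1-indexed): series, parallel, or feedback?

Step 1 - reduce the series chain P1, P2
Step 2 - multiply P3, P4 (series)
Step 3 - combine (P1*P2), (P3*P4), P5 in parallel
The group at step 2 is a series group.

Final answer: series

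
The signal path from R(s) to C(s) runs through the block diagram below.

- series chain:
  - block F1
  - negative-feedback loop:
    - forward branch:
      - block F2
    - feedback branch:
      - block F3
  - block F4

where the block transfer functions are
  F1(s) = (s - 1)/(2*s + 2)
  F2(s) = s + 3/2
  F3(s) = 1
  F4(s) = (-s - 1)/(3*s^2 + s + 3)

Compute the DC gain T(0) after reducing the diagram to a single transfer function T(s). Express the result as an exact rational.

Reducing step by step:

Step 1. apply the feedback formula to F2, F3 gives (2*s + 3)/(2*s + 5)
Step 2. combine F1, [F2/(1+F2*F3)], F4 in series gives (-2*s^2 - s + 3)/(12*s^3 + 34*s^2 + 22*s + 30)
Evaluating the step-2 result (the overall T(s)) at s = 0 gives T(0) = 3/30 = 1/10.

Answer: 1/10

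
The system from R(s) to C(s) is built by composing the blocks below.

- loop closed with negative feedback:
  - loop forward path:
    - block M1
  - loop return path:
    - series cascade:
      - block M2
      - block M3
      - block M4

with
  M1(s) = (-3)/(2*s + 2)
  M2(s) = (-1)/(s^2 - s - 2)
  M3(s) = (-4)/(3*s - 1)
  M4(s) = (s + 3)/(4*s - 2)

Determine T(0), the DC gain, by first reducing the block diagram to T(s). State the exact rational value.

Reducing step by step:

Step 1 - cascade M2, M3, M4 gives (2*s + 6)/(6*s^4 - 11*s^3 - 6*s^2 + 9*s - 2)
Step 2 - feedback reduction of M1, (M2*M3*M4) gives (-18*s^4 + 33*s^3 + 18*s^2 - 27*s + 6)/(12*s^5 - 10*s^4 - 34*s^3 + 6*s^2 + 8*s - 22)
Evaluating the step-2 result (the overall T(s)) at s = 0 gives T(0) = 6/(-22) = -3/11.

Answer: -3/11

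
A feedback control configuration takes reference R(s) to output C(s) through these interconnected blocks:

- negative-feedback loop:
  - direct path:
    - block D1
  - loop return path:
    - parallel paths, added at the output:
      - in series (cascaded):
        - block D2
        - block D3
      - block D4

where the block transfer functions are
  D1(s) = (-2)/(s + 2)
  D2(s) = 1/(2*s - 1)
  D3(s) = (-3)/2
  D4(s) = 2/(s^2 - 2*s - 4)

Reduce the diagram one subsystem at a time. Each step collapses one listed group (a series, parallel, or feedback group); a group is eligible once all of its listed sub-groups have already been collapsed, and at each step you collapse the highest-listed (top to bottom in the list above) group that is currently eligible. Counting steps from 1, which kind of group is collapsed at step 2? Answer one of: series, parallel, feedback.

The answer is parallel.

Reasoning:
1. combine D2, D3 in series
2. reduce the parallel group (D2*D3), D4
3. feedback reduction of D1, ((D2*D3)+D4)
The group at step 2 is a parallel group.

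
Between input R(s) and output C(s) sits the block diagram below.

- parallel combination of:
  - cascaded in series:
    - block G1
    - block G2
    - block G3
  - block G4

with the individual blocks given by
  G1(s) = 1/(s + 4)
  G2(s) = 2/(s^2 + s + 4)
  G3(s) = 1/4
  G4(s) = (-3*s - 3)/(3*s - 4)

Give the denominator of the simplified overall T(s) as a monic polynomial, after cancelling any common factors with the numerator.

1. combine G1, G2, G3 in series = 1/(2*s^3 + 10*s^2 + 16*s + 32)
2. parallel reduction of (G1*G2*G3), G4 = (-6*s^4 - 36*s^3 - 78*s^2 - 141*s - 100)/(6*s^4 + 22*s^3 + 8*s^2 + 32*s - 128)
That last expression is T(s), already simplified. Scaling its denominator by 1/6 (the reciprocal of the leading coefficient) yields the monic denominator.

Final answer: s^4 + 11*s^3/3 + 4*s^2/3 + 16*s/3 - 64/3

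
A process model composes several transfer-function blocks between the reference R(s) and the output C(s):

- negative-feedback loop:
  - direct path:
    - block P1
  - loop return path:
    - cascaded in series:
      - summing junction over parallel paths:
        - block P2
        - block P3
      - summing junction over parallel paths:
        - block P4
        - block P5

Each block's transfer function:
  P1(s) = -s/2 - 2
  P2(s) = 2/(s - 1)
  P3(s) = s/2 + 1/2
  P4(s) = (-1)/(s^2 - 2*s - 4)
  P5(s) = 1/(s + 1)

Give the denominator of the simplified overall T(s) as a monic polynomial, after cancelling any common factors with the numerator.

Step 1. add P2, P3 (parallel) -> (s^2 + 3)/(2*s - 2)
Step 2. sum the parallel branches P4, P5 -> (s^2 - 3*s - 5)/(s^3 - s^2 - 6*s - 4)
Step 3. reduce the series chain (P2+P3), (P4+P5) -> (s^4 - 3*s^3 - 2*s^2 - 9*s - 15)/(2*s^4 - 4*s^3 - 10*s^2 + 4*s + 8)
Step 4. close the feedback loop around P1, ((P2+P3)*(P4+P5)) -> (2*s^5 + 4*s^4 - 26*s^3 - 36*s^2 + 24*s + 32)/(s^5 - 3*s^4 - 6*s^3 + 3*s^2 - 59*s - 76)
Step 4 gives the fully reduced T(s), with no common factor left to cancel. The denominator is already monic (leading coefficient 1).

Final answer: s^5 - 3*s^4 - 6*s^3 + 3*s^2 - 59*s - 76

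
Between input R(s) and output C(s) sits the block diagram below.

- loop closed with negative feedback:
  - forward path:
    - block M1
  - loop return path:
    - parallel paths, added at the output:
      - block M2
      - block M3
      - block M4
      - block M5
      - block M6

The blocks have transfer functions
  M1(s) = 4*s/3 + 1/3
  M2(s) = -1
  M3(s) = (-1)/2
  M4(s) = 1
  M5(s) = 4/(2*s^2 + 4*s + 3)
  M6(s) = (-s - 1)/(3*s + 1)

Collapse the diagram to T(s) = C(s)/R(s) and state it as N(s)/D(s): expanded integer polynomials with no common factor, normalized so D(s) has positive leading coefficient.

[1] sum the parallel branches M2, M3, M4, M5, M6; result (-10*s^3 - 26*s^2 - 3*s - 1)/(12*s^3 + 28*s^2 + 26*s + 6)
[2] collapse the loop (M1 forward, (M2+M3+M4+M5+M6) return) - this is the overall T(s), already in the required normalized form

Answer: (-48*s^4 - 124*s^3 - 132*s^2 - 50*s - 6)/(40*s^4 + 78*s^3 - 46*s^2 - 71*s - 17)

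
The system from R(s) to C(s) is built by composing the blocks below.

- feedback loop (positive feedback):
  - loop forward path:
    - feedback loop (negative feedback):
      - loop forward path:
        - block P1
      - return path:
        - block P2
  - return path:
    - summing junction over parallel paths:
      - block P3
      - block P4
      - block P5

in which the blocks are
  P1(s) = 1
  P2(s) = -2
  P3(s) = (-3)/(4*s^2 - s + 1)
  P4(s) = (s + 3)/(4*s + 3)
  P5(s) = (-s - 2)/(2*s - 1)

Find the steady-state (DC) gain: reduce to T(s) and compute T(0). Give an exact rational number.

First reduce the diagram to T(s).

[1] collapse the loop (P1 forward, P2 return) = -1
[2] sum the parallel branches P3, P4, P5 = (-8*s^4 - 22*s^3 - 56*s^2 - 3*s)/(32*s^4 - 6*s^2 + 5*s - 3)
[3] apply the feedback formula to [P1/(1+P1*P2)], (P3+P4+P5) = (-32*s^4 + 6*s^2 - 5*s + 3)/(24*s^4 - 22*s^3 - 62*s^2 + 2*s - 3)
Evaluating the step-3 result (the overall T(s)) at s = 0 gives T(0) = 3/(-3) = -1.

Answer: -1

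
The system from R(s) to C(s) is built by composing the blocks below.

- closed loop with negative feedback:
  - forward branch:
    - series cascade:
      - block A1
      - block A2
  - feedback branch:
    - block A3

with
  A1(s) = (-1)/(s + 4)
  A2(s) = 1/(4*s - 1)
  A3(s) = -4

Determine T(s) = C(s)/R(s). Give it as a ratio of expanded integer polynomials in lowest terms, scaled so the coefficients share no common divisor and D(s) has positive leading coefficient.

Step 1 - reduce the series chain A1, A2; result (-1)/(4*s^2 + 15*s - 4)
Step 2 - reduce the feedback loop with forward (A1*A2) and return A3, which is the overall transfer function T(s) = C(s)/R(s) in lowest terms

Final answer: (-1)/(4*s^2 + 15*s)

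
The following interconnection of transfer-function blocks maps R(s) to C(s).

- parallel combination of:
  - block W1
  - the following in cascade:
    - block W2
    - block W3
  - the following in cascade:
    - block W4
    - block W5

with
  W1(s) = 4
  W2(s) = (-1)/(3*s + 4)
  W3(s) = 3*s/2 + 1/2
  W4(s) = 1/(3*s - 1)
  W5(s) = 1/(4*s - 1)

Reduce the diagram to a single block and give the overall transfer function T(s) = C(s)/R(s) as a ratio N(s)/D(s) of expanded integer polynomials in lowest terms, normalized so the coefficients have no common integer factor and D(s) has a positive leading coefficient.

The answer is (252*s^3 + 225*s^2 - 190*s + 39)/(72*s^3 + 54*s^2 - 50*s + 8).

Reasoning:
[1] cascade W2, W3; result (-3*s - 1)/(6*s + 8)
[2] cascade W4, W5; result 1/(12*s^2 - 7*s + 1)
[3] add W1, (W2*W3), (W4*W5) (parallel), giving the overall T(s)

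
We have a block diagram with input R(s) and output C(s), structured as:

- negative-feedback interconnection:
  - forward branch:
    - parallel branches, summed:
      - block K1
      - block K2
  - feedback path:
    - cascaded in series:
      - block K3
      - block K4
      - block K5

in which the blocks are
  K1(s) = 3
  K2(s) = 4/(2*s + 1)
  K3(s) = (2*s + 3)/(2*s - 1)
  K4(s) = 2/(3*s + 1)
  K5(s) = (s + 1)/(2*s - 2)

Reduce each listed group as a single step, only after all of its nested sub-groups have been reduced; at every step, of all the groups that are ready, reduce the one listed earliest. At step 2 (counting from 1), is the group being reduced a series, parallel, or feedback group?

Step 1. add K1, K2 (parallel)
Step 2. multiply K3, K4, K5 (series)
Step 3. collapse the loop ((K1+K2) forward, (K3*K4*K5) return)
The group at step 2 is a series group.

Answer: series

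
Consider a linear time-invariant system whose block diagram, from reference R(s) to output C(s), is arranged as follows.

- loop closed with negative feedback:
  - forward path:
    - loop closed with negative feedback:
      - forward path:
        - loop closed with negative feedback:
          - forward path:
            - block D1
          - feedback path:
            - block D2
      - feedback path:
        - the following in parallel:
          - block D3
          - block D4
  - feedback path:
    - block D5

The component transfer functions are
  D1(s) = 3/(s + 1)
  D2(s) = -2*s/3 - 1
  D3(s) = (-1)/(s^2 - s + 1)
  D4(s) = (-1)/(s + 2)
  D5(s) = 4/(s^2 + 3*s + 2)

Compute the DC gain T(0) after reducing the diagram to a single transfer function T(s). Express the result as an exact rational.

Reducing step by step:

Step 1: close the feedback loop around D1, D2; result (-3)/(s + 2)
Step 2: add D3, D4 (parallel); result (-s^2 - 3)/(s^3 + s^2 - s + 2)
Step 3: collapse the loop ([D1/(1+D1*D2)] forward, (D3+D4) return); result (-3*s^3 - 3*s^2 + 3*s - 6)/(s^4 + 3*s^3 + 4*s^2 + 13)
Step 4: apply the feedback formula to [[D1/(1+D1*D2)]/(1+[D1/(1+D1*D2)]*(D3+D4))], D5; result (-3*s^4 - 6*s^3 - 3*s - 6)/(s^5 + 4*s^4 + 7*s^3 - 8*s^2 + 25*s + 1)
That last expression is T(s); at s = 0 only the constant terms survive, so T(0) = -6/1 = -6.

Answer: -6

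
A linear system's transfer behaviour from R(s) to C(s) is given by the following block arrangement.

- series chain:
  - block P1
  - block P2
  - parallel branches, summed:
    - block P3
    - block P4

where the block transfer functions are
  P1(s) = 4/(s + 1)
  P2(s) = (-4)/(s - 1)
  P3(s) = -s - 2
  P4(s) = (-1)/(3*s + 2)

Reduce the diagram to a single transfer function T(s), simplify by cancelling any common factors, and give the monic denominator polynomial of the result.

Answer: s^2 - s/3 - 2/3

Working:
Step 1: sum the parallel branches P3, P4; result (-3*s^2 - 8*s - 5)/(3*s + 2)
Step 2: reduce the series chain P1, P2, (P3+P4); result (48*s + 80)/(3*s^2 - s - 2)
Step 2 gives the fully reduced T(s), with no common factor left to cancel. The denominator's leading coefficient is 3, so divide each of its coefficients by 3 to get the monic form.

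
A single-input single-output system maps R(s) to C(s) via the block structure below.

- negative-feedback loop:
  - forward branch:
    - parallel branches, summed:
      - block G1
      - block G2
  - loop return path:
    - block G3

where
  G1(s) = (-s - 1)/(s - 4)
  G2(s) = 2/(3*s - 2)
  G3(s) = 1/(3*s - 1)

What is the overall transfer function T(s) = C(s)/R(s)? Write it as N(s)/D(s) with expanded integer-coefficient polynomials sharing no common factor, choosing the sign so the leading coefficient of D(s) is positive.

First reduce the diagram to T(s).

Step 1 - add G1, G2 (parallel) -> (-3*s^2 + s - 6)/(3*s^2 - 14*s + 8)
Step 2 - close the feedback loop around (G1+G2), G3, which is the overall transfer function T(s) = C(s)/R(s) in lowest terms

Answer: (-9*s^3 + 6*s^2 - 19*s + 6)/(9*s^3 - 48*s^2 + 39*s - 14)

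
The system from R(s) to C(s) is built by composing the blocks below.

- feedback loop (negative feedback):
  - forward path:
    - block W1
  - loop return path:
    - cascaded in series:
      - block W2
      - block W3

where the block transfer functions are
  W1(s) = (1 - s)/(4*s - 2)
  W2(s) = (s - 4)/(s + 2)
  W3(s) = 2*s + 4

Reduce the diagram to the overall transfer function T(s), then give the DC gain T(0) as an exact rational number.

First reduce the diagram to T(s).

Step 1. reduce the series chain W2, W3 = 2*s - 8
Step 2. feedback reduction of W1, (W2*W3) = (s - 1)/(2*s^2 - 14*s + 10)
Step 2 gives the overall T(s). Then T(0) = -1/10.

Answer: -1/10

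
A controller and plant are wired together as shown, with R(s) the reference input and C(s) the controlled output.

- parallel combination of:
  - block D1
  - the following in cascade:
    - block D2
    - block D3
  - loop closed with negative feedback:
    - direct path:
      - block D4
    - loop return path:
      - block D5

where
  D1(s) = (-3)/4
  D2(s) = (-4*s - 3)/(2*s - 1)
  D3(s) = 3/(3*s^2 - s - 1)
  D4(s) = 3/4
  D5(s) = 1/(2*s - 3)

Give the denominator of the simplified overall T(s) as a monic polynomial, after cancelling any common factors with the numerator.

Answer: s^4 - 47*s^3/24 + 37*s^2/48 + 17*s/48 - 3/16

Working:
Step 1. series reduction of D2, D3 gives (-12*s - 9)/(6*s^3 - 5*s^2 - s + 1)
Step 2. feedback reduction of D4, D5 gives (6*s - 9)/(8*s - 9)
Step 3. parallel reduction of D1, (D2*D3), [D4/(1+D4*D5)] gives (-54*s^3 - 339*s^2 + 153*s + 315)/(192*s^4 - 376*s^3 + 148*s^2 + 68*s - 36)
The result of step 3 is T(s) in lowest terms. Its denominator has leading coefficient 192; dividing the denominator through by 192 makes it monic.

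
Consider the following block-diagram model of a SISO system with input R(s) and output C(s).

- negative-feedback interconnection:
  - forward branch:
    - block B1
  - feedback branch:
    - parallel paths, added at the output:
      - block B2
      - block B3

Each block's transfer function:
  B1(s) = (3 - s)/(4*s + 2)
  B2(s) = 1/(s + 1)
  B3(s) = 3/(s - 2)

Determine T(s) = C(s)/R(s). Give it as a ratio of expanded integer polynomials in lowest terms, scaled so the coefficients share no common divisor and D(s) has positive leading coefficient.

First reduce the diagram to T(s).

Step 1 - add B2, B3 (parallel), giving (4*s + 1)/(s^2 - s - 2)
Step 2 - close the feedback loop around B1, (B2+B3); the result is T(s) itself (integer coefficients, no common factor, positive leading denominator coefficient)

Answer: (-s^3 + 4*s^2 - s - 6)/(4*s^3 - 6*s^2 + s - 1)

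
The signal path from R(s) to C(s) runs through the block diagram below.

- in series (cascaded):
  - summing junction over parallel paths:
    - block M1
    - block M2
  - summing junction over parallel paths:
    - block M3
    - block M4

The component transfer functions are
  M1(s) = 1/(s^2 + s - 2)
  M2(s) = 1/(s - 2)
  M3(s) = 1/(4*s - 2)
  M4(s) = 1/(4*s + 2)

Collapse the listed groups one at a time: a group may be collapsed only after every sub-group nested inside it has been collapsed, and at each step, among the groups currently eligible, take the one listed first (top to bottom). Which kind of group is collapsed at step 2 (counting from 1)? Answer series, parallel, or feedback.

Step 1 - sum the parallel branches M1, M2
Step 2 - sum the parallel branches M3, M4
Step 3 - combine (M1+M2), (M3+M4) in series
At step 2 the group reduced is parallel.

Answer: parallel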